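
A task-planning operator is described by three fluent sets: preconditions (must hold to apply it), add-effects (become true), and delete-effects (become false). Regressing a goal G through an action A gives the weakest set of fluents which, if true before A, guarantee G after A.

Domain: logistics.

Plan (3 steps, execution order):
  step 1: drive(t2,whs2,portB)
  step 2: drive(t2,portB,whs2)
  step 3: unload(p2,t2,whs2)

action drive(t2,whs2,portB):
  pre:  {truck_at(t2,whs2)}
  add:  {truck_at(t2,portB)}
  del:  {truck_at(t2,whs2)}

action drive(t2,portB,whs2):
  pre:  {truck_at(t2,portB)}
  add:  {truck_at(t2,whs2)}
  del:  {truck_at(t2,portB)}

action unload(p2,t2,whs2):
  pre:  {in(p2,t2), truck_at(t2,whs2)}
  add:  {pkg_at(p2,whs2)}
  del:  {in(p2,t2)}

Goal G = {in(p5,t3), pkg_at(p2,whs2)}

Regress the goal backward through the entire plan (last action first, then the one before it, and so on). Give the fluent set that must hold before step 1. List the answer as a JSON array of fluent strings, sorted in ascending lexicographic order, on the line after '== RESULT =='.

Regress step by step:
  through step 3 (unload(p2,t2,whs2)): drop {pkg_at(p2,whs2)}, keep {in(p5,t3)}, require {in(p2,t2), truck_at(t2,whs2)}
    → {in(p2,t2), in(p5,t3), truck_at(t2,whs2)}
  through step 2 (drive(t2,portB,whs2)): drop {truck_at(t2,whs2)}, keep {in(p2,t2), in(p5,t3)}, require {truck_at(t2,portB)}
    → {in(p2,t2), in(p5,t3), truck_at(t2,portB)}
  through step 1 (drive(t2,whs2,portB)): drop {truck_at(t2,portB)}, keep {in(p2,t2), in(p5,t3)}, require {truck_at(t2,whs2)}
    → {in(p2,t2), in(p5,t3), truck_at(t2,whs2)}

== RESULT ==
["in(p2,t2)", "in(p5,t3)", "truck_at(t2,whs2)"]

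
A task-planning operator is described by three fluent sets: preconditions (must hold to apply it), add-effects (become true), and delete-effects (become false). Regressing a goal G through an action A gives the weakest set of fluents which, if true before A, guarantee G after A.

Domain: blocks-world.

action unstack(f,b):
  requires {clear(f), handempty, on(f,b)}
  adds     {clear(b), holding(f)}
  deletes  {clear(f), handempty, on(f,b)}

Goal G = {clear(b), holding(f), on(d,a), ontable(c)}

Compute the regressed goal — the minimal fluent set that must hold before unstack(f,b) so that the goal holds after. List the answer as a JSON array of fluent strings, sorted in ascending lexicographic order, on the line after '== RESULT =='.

Regress:
  G ∩ del = {}  (empty — regression defined)
  G \ add = {clear(b), holding(f), on(d,a), ontable(c)} \ {clear(b), holding(f)} = {on(d,a), ontable(c)}
  ∪ pre   = {on(d,a), ontable(c)} ∪ {clear(f), handempty, on(f,b)}
          = {clear(f), handempty, on(d,a), on(f,b), ontable(c)}

== RESULT ==
["clear(f)", "handempty", "on(d,a)", "on(f,b)", "ontable(c)"]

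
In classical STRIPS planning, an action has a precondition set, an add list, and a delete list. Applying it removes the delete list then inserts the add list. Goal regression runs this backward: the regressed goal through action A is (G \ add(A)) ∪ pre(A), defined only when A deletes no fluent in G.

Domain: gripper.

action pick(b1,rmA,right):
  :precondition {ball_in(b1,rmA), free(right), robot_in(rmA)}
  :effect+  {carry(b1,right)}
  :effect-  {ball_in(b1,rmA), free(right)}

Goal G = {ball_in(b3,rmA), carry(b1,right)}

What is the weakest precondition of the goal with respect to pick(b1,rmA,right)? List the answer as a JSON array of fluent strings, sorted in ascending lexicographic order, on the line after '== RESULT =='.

Compute (G \ add) ∪ pre:
  G ∩ del = {}  (empty — regression defined)
  G \ add = {ball_in(b3,rmA), carry(b1,right)} \ {carry(b1,right)} = {ball_in(b3,rmA)}
  ∪ pre   = {ball_in(b3,rmA)} ∪ {ball_in(b1,rmA), free(right), robot_in(rmA)}
          = {ball_in(b1,rmA), ball_in(b3,rmA), free(right), robot_in(rmA)}

== RESULT ==
["ball_in(b1,rmA)", "ball_in(b3,rmA)", "free(right)", "robot_in(rmA)"]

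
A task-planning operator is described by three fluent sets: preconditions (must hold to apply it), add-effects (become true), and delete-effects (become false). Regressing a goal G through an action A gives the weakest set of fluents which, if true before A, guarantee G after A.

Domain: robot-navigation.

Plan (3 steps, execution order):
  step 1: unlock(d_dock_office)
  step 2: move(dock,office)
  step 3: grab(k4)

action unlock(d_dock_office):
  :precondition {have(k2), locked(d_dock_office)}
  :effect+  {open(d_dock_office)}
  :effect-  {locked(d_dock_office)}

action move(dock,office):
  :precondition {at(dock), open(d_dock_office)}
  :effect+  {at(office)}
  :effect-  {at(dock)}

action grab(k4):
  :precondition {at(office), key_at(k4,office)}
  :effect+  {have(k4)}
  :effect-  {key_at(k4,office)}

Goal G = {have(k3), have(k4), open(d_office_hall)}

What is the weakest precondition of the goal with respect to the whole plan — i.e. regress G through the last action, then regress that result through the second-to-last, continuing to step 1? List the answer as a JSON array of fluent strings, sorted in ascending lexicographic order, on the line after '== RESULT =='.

Regress step by step:
  through step 3 (grab(k4)): drop {have(k4)}, keep {have(k3), open(d_office_hall)}, require {at(office), key_at(k4,office)}
    → {at(office), have(k3), key_at(k4,office), open(d_office_hall)}
  through step 2 (move(dock,office)): drop {at(office)}, keep {have(k3), key_at(k4,office), open(d_office_hall)}, require {at(dock), open(d_dock_office)}
    → {at(dock), have(k3), key_at(k4,office), open(d_dock_office), open(d_office_hall)}
  through step 1 (unlock(d_dock_office)): drop {open(d_dock_office)}, keep {at(dock), have(k3), key_at(k4,office), open(d_office_hall)}, require {have(k2), locked(d_dock_office)}
    → {at(dock), have(k2), have(k3), key_at(k4,office), locked(d_dock_office), open(d_office_hall)}

== RESULT ==
["at(dock)", "have(k2)", "have(k3)", "key_at(k4,office)", "locked(d_dock_office)", "open(d_office_hall)"]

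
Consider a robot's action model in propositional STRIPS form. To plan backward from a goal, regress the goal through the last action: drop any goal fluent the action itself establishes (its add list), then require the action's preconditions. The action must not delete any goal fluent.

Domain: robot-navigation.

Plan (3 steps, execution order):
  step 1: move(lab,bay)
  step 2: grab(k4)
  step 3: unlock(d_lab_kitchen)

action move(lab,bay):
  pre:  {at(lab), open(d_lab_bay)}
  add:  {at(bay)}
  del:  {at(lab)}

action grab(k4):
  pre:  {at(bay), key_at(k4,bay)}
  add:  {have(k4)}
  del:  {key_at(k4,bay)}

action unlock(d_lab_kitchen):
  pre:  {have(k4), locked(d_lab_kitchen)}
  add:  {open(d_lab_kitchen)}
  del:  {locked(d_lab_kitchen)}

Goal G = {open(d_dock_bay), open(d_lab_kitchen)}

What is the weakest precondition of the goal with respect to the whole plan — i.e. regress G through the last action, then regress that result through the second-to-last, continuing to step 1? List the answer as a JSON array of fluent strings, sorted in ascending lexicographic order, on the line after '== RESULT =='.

Regress step by step:
  through step 3 (unlock(d_lab_kitchen)): drop {open(d_lab_kitchen)}, keep {open(d_dock_bay)}, require {have(k4), locked(d_lab_kitchen)}
    → {have(k4), locked(d_lab_kitchen), open(d_dock_bay)}
  through step 2 (grab(k4)): drop {have(k4)}, keep {locked(d_lab_kitchen), open(d_dock_bay)}, require {at(bay), key_at(k4,bay)}
    → {at(bay), key_at(k4,bay), locked(d_lab_kitchen), open(d_dock_bay)}
  through step 1 (move(lab,bay)): drop {at(bay)}, keep {key_at(k4,bay), locked(d_lab_kitchen), open(d_dock_bay)}, require {at(lab), open(d_lab_bay)}
    → {at(lab), key_at(k4,bay), locked(d_lab_kitchen), open(d_dock_bay), open(d_lab_bay)}

== RESULT ==
["at(lab)", "key_at(k4,bay)", "locked(d_lab_kitchen)", "open(d_dock_bay)", "open(d_lab_bay)"]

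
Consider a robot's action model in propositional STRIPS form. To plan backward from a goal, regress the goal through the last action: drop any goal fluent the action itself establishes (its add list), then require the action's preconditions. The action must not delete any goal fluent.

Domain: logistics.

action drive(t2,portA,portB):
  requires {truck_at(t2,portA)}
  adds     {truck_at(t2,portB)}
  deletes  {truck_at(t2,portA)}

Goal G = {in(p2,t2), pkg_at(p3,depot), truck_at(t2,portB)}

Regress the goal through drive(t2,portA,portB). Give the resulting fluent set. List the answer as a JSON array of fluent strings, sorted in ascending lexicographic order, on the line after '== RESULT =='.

Compute (G \ add) ∪ pre:
  G ∩ del = {}  (empty — regression defined)
  G \ add = {in(p2,t2), pkg_at(p3,depot), truck_at(t2,portB)} \ {truck_at(t2,portB)} = {in(p2,t2), pkg_at(p3,depot)}
  ∪ pre   = {in(p2,t2), pkg_at(p3,depot)} ∪ {truck_at(t2,portA)}
          = {in(p2,t2), pkg_at(p3,depot), truck_at(t2,portA)}

== RESULT ==
["in(p2,t2)", "pkg_at(p3,depot)", "truck_at(t2,portA)"]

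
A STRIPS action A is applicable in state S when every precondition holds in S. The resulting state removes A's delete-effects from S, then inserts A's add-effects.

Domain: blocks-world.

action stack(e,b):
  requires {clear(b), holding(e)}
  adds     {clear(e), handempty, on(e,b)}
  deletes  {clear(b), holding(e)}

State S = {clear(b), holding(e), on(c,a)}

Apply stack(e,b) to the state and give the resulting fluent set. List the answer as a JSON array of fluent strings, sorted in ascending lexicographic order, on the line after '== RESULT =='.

Progress:
  pre ⊆ S: {clear(b), holding(e)} ⊆ S  — applicable
  S \ del = {on(c,a)}
  ∪ add   = {clear(e), handempty, on(c,a), on(e,b)}

== RESULT ==
["clear(e)", "handempty", "on(c,a)", "on(e,b)"]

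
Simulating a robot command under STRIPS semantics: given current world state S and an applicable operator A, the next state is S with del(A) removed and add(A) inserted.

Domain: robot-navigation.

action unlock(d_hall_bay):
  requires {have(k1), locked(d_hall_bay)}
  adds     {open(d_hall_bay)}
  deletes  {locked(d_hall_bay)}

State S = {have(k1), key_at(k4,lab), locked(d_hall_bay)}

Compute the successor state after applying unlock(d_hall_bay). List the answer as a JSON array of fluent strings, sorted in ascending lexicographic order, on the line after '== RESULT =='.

Compute (S \ del) ∪ add:
  pre ⊆ S: {have(k1), locked(d_hall_bay)} ⊆ S  — applicable
  S \ del = {have(k1), key_at(k4,lab)}
  ∪ add   = {have(k1), key_at(k4,lab), open(d_hall_bay)}

== RESULT ==
["have(k1)", "key_at(k4,lab)", "open(d_hall_bay)"]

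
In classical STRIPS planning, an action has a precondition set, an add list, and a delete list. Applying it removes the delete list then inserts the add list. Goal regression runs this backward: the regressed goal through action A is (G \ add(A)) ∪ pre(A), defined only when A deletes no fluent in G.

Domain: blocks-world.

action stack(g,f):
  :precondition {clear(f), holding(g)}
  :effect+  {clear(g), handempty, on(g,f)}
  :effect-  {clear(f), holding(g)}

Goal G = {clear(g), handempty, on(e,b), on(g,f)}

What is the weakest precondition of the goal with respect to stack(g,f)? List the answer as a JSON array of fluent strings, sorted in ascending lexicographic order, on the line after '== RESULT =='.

Regress:
  G ∩ del = {}  (empty — regression defined)
  G \ add = {clear(g), handempty, on(e,b), on(g,f)} \ {clear(g), handempty, on(g,f)} = {on(e,b)}
  ∪ pre   = {on(e,b)} ∪ {clear(f), holding(g)}
          = {clear(f), holding(g), on(e,b)}

== RESULT ==
["clear(f)", "holding(g)", "on(e,b)"]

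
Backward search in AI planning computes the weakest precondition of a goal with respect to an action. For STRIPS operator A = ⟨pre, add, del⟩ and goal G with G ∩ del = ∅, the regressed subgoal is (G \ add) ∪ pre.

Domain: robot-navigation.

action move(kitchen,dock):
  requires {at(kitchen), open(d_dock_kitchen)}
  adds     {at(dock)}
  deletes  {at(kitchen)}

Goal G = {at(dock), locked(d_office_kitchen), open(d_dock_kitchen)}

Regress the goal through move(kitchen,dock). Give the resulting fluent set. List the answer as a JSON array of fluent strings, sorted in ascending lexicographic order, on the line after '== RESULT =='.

Compute (G \ add) ∪ pre:
  G ∩ del = {}  (empty — regression defined)
  G \ add = {at(dock), locked(d_office_kitchen), open(d_dock_kitchen)} \ {at(dock)} = {locked(d_office_kitchen), open(d_dock_kitchen)}
  ∪ pre   = {locked(d_office_kitchen), open(d_dock_kitchen)} ∪ {at(kitchen), open(d_dock_kitchen)}
          = {at(kitchen), locked(d_office_kitchen), open(d_dock_kitchen)}

== RESULT ==
["at(kitchen)", "locked(d_office_kitchen)", "open(d_dock_kitchen)"]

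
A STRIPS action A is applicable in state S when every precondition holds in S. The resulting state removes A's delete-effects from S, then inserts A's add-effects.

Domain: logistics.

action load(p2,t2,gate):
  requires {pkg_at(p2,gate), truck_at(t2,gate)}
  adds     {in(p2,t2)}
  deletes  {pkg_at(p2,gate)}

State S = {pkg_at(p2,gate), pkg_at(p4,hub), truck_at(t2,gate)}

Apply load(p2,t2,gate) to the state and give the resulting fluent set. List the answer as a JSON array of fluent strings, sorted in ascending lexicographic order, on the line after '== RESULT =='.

Progress:
  pre ⊆ S: {pkg_at(p2,gate), truck_at(t2,gate)} ⊆ S  — applicable
  S \ del = {pkg_at(p4,hub), truck_at(t2,gate)}
  ∪ add   = {in(p2,t2), pkg_at(p4,hub), truck_at(t2,gate)}

== RESULT ==
["in(p2,t2)", "pkg_at(p4,hub)", "truck_at(t2,gate)"]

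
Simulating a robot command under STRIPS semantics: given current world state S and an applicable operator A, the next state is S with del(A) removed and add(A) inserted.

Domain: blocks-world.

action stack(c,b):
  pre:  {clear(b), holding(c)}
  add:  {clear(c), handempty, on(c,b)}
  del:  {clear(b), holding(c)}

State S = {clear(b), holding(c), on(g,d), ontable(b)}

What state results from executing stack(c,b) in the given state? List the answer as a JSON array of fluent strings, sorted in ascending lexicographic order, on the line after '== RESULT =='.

Progress:
  pre ⊆ S: {clear(b), holding(c)} ⊆ S  — applicable
  S \ del = {on(g,d), ontable(b)}
  ∪ add   = {clear(c), handempty, on(c,b), on(g,d), ontable(b)}

== RESULT ==
["clear(c)", "handempty", "on(c,b)", "on(g,d)", "ontable(b)"]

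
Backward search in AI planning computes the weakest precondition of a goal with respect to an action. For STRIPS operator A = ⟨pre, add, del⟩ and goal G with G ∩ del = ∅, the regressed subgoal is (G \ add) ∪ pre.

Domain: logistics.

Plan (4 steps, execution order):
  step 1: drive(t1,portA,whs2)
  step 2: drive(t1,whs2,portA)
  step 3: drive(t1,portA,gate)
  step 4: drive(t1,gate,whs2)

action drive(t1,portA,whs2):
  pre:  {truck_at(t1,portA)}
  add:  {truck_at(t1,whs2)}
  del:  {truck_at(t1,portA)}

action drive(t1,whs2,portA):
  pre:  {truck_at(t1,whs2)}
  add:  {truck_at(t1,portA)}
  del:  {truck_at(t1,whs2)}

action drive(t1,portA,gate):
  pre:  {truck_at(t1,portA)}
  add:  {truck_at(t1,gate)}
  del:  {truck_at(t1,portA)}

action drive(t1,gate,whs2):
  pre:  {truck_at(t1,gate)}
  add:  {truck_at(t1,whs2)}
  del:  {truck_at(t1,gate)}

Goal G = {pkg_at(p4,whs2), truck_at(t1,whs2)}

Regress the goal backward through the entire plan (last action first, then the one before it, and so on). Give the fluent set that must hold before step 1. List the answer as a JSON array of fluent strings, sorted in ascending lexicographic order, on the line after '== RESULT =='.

Work backward from the goal:
  through step 4 (drive(t1,gate,whs2)): drop {truck_at(t1,whs2)}, keep {pkg_at(p4,whs2)}, require {truck_at(t1,gate)}
    → {pkg_at(p4,whs2), truck_at(t1,gate)}
  through step 3 (drive(t1,portA,gate)): drop {truck_at(t1,gate)}, keep {pkg_at(p4,whs2)}, require {truck_at(t1,portA)}
    → {pkg_at(p4,whs2), truck_at(t1,portA)}
  through step 2 (drive(t1,whs2,portA)): drop {truck_at(t1,portA)}, keep {pkg_at(p4,whs2)}, require {truck_at(t1,whs2)}
    → {pkg_at(p4,whs2), truck_at(t1,whs2)}
  through step 1 (drive(t1,portA,whs2)): drop {truck_at(t1,whs2)}, keep {pkg_at(p4,whs2)}, require {truck_at(t1,portA)}
    → {pkg_at(p4,whs2), truck_at(t1,portA)}

== RESULT ==
["pkg_at(p4,whs2)", "truck_at(t1,portA)"]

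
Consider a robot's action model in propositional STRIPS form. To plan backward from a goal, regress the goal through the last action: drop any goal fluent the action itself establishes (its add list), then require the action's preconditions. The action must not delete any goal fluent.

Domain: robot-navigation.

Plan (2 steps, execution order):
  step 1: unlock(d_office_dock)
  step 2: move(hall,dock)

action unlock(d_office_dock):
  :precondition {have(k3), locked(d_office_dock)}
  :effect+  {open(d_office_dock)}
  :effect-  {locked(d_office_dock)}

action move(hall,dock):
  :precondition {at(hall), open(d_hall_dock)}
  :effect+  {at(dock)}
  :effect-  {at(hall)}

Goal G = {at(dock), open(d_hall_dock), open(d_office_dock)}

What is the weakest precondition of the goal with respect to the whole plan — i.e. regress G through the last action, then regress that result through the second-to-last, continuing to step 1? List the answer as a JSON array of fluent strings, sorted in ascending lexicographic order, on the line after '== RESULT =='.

Regress step by step:
  through step 2 (move(hall,dock)): drop {at(dock)}, keep {open(d_hall_dock), open(d_office_dock)}, require {at(hall), open(d_hall_dock)}
    → {at(hall), open(d_hall_dock), open(d_office_dock)}
  through step 1 (unlock(d_office_dock)): drop {open(d_office_dock)}, keep {at(hall), open(d_hall_dock)}, require {have(k3), locked(d_office_dock)}
    → {at(hall), have(k3), locked(d_office_dock), open(d_hall_dock)}

== RESULT ==
["at(hall)", "have(k3)", "locked(d_office_dock)", "open(d_hall_dock)"]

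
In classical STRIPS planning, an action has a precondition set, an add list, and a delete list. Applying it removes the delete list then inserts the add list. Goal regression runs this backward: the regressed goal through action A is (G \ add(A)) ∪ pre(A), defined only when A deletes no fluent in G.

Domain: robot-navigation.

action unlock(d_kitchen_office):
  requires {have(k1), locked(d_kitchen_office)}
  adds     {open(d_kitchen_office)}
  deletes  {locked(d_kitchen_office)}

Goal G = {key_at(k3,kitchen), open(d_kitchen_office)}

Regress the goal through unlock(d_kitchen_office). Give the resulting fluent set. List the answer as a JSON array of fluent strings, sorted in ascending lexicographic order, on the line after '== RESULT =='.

Regress:
  G ∩ del = {}  (empty — regression defined)
  G \ add = {key_at(k3,kitchen), open(d_kitchen_office)} \ {open(d_kitchen_office)} = {key_at(k3,kitchen)}
  ∪ pre   = {key_at(k3,kitchen)} ∪ {have(k1), locked(d_kitchen_office)}
          = {have(k1), key_at(k3,kitchen), locked(d_kitchen_office)}

== RESULT ==
["have(k1)", "key_at(k3,kitchen)", "locked(d_kitchen_office)"]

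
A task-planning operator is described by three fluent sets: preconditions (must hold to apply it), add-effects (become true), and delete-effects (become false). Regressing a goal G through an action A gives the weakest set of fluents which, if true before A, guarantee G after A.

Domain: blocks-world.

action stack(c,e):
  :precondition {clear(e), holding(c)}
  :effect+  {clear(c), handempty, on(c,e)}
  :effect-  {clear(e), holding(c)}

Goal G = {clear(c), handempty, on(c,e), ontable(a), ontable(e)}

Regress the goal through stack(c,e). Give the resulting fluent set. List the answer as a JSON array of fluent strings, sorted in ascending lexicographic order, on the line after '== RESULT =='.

Regress:
  G ∩ del = {}  (empty — regression defined)
  G \ add = {clear(c), handempty, on(c,e), ontable(a), ontable(e)} \ {clear(c), handempty, on(c,e)} = {ontable(a), ontable(e)}
  ∪ pre   = {ontable(a), ontable(e)} ∪ {clear(e), holding(c)}
          = {clear(e), holding(c), ontable(a), ontable(e)}

== RESULT ==
["clear(e)", "holding(c)", "ontable(a)", "ontable(e)"]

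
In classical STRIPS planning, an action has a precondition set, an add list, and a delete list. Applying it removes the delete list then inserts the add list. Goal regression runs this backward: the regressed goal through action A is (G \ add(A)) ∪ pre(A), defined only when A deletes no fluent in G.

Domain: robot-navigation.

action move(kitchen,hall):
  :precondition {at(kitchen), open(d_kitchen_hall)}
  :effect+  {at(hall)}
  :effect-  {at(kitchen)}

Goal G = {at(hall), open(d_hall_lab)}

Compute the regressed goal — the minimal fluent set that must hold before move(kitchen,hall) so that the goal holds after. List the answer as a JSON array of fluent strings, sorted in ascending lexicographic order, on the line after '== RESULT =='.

Compute (G \ add) ∪ pre:
  G ∩ del = {}  (empty — regression defined)
  G \ add = {at(hall), open(d_hall_lab)} \ {at(hall)} = {open(d_hall_lab)}
  ∪ pre   = {open(d_hall_lab)} ∪ {at(kitchen), open(d_kitchen_hall)}
          = {at(kitchen), open(d_hall_lab), open(d_kitchen_hall)}

== RESULT ==
["at(kitchen)", "open(d_hall_lab)", "open(d_kitchen_hall)"]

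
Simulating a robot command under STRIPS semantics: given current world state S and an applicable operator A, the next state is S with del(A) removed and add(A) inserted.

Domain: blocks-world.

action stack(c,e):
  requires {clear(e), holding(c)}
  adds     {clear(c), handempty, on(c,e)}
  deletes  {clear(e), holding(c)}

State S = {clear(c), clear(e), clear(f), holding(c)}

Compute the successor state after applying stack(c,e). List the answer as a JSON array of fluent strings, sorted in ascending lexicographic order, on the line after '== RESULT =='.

Compute (S \ del) ∪ add:
  pre ⊆ S: {clear(e), holding(c)} ⊆ S  — applicable
  S \ del = {clear(c), clear(f)}
  ∪ add   = {clear(c), clear(f), handempty, on(c,e)}

== RESULT ==
["clear(c)", "clear(f)", "handempty", "on(c,e)"]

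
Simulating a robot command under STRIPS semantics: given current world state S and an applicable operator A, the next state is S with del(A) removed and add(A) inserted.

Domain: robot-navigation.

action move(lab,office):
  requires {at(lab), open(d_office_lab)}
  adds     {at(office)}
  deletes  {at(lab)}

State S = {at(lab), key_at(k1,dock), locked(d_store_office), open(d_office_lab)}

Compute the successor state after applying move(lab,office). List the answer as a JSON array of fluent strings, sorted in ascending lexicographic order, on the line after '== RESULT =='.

Compute (S \ del) ∪ add:
  pre ⊆ S: {at(lab), open(d_office_lab)} ⊆ S  — applicable
  S \ del = {key_at(k1,dock), locked(d_store_office), open(d_office_lab)}
  ∪ add   = {at(office), key_at(k1,dock), locked(d_store_office), open(d_office_lab)}

== RESULT ==
["at(office)", "key_at(k1,dock)", "locked(d_store_office)", "open(d_office_lab)"]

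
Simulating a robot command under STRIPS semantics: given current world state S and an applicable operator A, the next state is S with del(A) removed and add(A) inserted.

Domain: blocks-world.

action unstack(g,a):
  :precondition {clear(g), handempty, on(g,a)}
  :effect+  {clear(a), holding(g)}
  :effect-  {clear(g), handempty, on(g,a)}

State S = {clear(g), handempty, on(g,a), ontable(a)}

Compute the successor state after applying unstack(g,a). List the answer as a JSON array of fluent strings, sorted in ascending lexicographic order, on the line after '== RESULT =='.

Progress:
  pre ⊆ S: {clear(g), handempty, on(g,a)} ⊆ S  — applicable
  S \ del = {ontable(a)}
  ∪ add   = {clear(a), holding(g), ontable(a)}

== RESULT ==
["clear(a)", "holding(g)", "ontable(a)"]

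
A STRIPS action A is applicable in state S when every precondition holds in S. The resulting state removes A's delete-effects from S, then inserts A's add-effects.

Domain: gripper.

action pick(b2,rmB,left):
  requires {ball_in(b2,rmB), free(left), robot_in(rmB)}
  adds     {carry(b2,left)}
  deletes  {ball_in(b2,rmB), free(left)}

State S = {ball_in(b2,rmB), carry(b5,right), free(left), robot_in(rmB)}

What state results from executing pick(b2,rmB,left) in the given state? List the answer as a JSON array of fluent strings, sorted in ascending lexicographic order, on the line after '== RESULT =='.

Progress:
  pre ⊆ S: {ball_in(b2,rmB), free(left), robot_in(rmB)} ⊆ S  — applicable
  S \ del = {carry(b5,right), robot_in(rmB)}
  ∪ add   = {carry(b2,left), carry(b5,right), robot_in(rmB)}

== RESULT ==
["carry(b2,left)", "carry(b5,right)", "robot_in(rmB)"]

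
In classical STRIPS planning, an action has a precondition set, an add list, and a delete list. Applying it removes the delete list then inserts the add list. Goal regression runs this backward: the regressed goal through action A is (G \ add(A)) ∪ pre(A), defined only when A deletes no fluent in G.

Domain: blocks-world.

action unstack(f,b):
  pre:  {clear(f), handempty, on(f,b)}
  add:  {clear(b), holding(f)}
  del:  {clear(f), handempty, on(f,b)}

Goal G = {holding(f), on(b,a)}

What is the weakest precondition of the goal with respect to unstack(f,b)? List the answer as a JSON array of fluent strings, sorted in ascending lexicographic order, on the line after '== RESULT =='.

Compute (G \ add) ∪ pre:
  G ∩ del = {}  (empty — regression defined)
  G \ add = {holding(f), on(b,a)} \ {clear(b), holding(f)} = {on(b,a)}
  ∪ pre   = {on(b,a)} ∪ {clear(f), handempty, on(f,b)}
          = {clear(f), handempty, on(b,a), on(f,b)}

== RESULT ==
["clear(f)", "handempty", "on(b,a)", "on(f,b)"]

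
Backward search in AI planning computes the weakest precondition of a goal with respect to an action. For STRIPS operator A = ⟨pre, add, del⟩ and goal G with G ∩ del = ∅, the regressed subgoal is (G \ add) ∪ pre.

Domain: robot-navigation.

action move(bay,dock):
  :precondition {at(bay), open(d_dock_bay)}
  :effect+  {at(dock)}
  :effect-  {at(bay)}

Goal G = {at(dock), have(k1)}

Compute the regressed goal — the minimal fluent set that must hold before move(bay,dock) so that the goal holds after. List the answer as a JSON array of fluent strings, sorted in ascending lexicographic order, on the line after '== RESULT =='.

Compute (G \ add) ∪ pre:
  G ∩ del = {}  (empty — regression defined)
  G \ add = {at(dock), have(k1)} \ {at(dock)} = {have(k1)}
  ∪ pre   = {have(k1)} ∪ {at(bay), open(d_dock_bay)}
          = {at(bay), have(k1), open(d_dock_bay)}

== RESULT ==
["at(bay)", "have(k1)", "open(d_dock_bay)"]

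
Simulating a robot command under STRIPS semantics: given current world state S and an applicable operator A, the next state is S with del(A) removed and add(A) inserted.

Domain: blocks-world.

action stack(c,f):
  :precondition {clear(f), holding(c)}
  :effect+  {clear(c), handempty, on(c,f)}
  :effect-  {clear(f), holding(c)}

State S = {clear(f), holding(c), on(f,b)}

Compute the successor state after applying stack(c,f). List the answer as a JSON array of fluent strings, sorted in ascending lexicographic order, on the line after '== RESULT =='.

Compute (S \ del) ∪ add:
  pre ⊆ S: {clear(f), holding(c)} ⊆ S  — applicable
  S \ del = {on(f,b)}
  ∪ add   = {clear(c), handempty, on(c,f), on(f,b)}

== RESULT ==
["clear(c)", "handempty", "on(c,f)", "on(f,b)"]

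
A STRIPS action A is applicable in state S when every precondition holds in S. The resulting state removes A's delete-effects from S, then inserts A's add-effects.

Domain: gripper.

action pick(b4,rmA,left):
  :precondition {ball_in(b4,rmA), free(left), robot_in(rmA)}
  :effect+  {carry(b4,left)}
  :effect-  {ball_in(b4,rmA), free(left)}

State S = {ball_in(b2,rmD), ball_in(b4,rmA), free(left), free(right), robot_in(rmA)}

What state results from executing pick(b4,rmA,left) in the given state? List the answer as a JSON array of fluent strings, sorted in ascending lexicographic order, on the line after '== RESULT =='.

Compute (S \ del) ∪ add:
  pre ⊆ S: {ball_in(b4,rmA), free(left), robot_in(rmA)} ⊆ S  — applicable
  S \ del = {ball_in(b2,rmD), free(right), robot_in(rmA)}
  ∪ add   = {ball_in(b2,rmD), carry(b4,left), free(right), robot_in(rmA)}

== RESULT ==
["ball_in(b2,rmD)", "carry(b4,left)", "free(right)", "robot_in(rmA)"]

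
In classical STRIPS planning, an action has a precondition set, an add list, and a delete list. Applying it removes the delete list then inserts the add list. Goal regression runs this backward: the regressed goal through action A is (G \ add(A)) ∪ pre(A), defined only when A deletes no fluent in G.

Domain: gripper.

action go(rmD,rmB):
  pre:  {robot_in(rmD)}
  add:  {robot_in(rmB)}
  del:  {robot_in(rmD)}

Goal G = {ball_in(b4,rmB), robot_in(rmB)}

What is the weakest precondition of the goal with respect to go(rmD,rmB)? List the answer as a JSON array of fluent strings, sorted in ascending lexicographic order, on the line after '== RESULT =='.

Regress:
  G ∩ del = {}  (empty — regression defined)
  G \ add = {ball_in(b4,rmB), robot_in(rmB)} \ {robot_in(rmB)} = {ball_in(b4,rmB)}
  ∪ pre   = {ball_in(b4,rmB)} ∪ {robot_in(rmD)}
          = {ball_in(b4,rmB), robot_in(rmD)}

== RESULT ==
["ball_in(b4,rmB)", "robot_in(rmD)"]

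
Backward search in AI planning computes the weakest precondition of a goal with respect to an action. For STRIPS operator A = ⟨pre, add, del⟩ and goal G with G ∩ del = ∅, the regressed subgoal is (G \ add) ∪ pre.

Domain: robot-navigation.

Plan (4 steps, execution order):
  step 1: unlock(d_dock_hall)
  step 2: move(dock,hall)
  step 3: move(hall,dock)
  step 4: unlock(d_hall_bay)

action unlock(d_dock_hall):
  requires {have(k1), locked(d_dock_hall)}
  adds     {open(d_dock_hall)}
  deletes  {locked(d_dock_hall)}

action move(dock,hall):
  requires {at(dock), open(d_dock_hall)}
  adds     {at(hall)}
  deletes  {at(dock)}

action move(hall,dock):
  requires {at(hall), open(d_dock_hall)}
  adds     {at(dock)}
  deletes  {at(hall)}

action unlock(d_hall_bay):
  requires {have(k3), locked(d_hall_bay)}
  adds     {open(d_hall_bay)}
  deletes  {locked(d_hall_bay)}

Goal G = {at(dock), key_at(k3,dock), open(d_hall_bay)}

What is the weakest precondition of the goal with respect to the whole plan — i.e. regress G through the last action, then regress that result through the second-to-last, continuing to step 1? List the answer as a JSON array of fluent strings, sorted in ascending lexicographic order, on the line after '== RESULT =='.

Regress step by step:
  through step 4 (unlock(d_hall_bay)): drop {open(d_hall_bay)}, keep {at(dock), key_at(k3,dock)}, require {have(k3), locked(d_hall_bay)}
    → {at(dock), have(k3), key_at(k3,dock), locked(d_hall_bay)}
  through step 3 (move(hall,dock)): drop {at(dock)}, keep {have(k3), key_at(k3,dock), locked(d_hall_bay)}, require {at(hall), open(d_dock_hall)}
    → {at(hall), have(k3), key_at(k3,dock), locked(d_hall_bay), open(d_dock_hall)}
  through step 2 (move(dock,hall)): drop {at(hall)}, keep {have(k3), key_at(k3,dock), locked(d_hall_bay), open(d_dock_hall)}, require {at(dock), open(d_dock_hall)}
    → {at(dock), have(k3), key_at(k3,dock), locked(d_hall_bay), open(d_dock_hall)}
  through step 1 (unlock(d_dock_hall)): drop {open(d_dock_hall)}, keep {at(dock), have(k3), key_at(k3,dock), locked(d_hall_bay)}, require {have(k1), locked(d_dock_hall)}
    → {at(dock), have(k1), have(k3), key_at(k3,dock), locked(d_dock_hall), locked(d_hall_bay)}

== RESULT ==
["at(dock)", "have(k1)", "have(k3)", "key_at(k3,dock)", "locked(d_dock_hall)", "locked(d_hall_bay)"]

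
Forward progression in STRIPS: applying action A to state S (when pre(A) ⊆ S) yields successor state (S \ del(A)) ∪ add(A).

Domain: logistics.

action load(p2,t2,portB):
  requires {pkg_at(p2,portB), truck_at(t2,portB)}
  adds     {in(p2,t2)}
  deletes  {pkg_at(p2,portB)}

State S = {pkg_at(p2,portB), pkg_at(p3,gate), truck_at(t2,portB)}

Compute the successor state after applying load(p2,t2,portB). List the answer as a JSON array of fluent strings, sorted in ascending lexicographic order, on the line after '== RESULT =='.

Compute (S \ del) ∪ add:
  pre ⊆ S: {pkg_at(p2,portB), truck_at(t2,portB)} ⊆ S  — applicable
  S \ del = {pkg_at(p3,gate), truck_at(t2,portB)}
  ∪ add   = {in(p2,t2), pkg_at(p3,gate), truck_at(t2,portB)}

== RESULT ==
["in(p2,t2)", "pkg_at(p3,gate)", "truck_at(t2,portB)"]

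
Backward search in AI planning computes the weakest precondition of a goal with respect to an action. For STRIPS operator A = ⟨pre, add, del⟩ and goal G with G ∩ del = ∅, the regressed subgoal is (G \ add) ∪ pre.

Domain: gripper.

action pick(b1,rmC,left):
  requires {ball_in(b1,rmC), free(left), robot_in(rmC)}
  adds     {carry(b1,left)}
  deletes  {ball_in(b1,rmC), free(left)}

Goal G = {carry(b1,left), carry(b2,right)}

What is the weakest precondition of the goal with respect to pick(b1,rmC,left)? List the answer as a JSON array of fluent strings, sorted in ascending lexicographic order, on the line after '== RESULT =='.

Compute (G \ add) ∪ pre:
  G ∩ del = {}  (empty — regression defined)
  G \ add = {carry(b1,left), carry(b2,right)} \ {carry(b1,left)} = {carry(b2,right)}
  ∪ pre   = {carry(b2,right)} ∪ {ball_in(b1,rmC), free(left), robot_in(rmC)}
          = {ball_in(b1,rmC), carry(b2,right), free(left), robot_in(rmC)}

== RESULT ==
["ball_in(b1,rmC)", "carry(b2,right)", "free(left)", "robot_in(rmC)"]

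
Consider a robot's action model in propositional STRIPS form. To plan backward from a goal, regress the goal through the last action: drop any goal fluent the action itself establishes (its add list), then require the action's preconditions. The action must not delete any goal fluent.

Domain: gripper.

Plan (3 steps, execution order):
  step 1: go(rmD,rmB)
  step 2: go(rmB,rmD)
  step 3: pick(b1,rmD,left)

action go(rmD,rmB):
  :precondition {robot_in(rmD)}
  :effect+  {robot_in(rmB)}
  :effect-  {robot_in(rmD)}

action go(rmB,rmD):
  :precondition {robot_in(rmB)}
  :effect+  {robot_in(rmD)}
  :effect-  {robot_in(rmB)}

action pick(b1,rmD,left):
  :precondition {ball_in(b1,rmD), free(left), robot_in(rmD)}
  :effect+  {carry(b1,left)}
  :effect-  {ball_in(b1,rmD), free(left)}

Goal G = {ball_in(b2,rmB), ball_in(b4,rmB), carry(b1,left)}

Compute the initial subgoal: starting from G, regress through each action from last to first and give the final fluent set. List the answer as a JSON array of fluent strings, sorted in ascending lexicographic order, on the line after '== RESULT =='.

Regress step by step:
  through step 3 (pick(b1,rmD,left)): drop {carry(b1,left)}, keep {ball_in(b2,rmB), ball_in(b4,rmB)}, require {ball_in(b1,rmD), free(left), robot_in(rmD)}
    → {ball_in(b1,rmD), ball_in(b2,rmB), ball_in(b4,rmB), free(left), robot_in(rmD)}
  through step 2 (go(rmB,rmD)): drop {robot_in(rmD)}, keep {ball_in(b1,rmD), ball_in(b2,rmB), ball_in(b4,rmB), free(left)}, require {robot_in(rmB)}
    → {ball_in(b1,rmD), ball_in(b2,rmB), ball_in(b4,rmB), free(left), robot_in(rmB)}
  through step 1 (go(rmD,rmB)): drop {robot_in(rmB)}, keep {ball_in(b1,rmD), ball_in(b2,rmB), ball_in(b4,rmB), free(left)}, require {robot_in(rmD)}
    → {ball_in(b1,rmD), ball_in(b2,rmB), ball_in(b4,rmB), free(left), robot_in(rmD)}

== RESULT ==
["ball_in(b1,rmD)", "ball_in(b2,rmB)", "ball_in(b4,rmB)", "free(left)", "robot_in(rmD)"]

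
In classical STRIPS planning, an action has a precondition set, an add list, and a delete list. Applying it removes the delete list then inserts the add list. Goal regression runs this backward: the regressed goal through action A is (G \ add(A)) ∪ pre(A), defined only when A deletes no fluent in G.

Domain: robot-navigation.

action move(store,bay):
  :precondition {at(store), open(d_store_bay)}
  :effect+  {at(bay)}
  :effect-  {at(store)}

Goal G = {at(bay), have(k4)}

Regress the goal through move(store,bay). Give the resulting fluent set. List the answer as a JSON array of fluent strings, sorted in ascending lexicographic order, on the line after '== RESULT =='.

Regress:
  G ∩ del = {}  (empty — regression defined)
  G \ add = {at(bay), have(k4)} \ {at(bay)} = {have(k4)}
  ∪ pre   = {have(k4)} ∪ {at(store), open(d_store_bay)}
          = {at(store), have(k4), open(d_store_bay)}

== RESULT ==
["at(store)", "have(k4)", "open(d_store_bay)"]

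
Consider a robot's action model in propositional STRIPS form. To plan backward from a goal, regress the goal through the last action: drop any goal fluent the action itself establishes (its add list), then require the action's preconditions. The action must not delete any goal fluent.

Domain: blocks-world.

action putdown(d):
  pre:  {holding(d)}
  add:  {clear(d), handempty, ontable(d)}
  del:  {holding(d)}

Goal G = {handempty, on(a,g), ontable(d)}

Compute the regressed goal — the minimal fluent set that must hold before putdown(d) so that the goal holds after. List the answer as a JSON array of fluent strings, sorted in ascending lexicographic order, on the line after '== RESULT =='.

Regress:
  G ∩ del = {}  (empty — regression defined)
  G \ add = {handempty, on(a,g), ontable(d)} \ {clear(d), handempty, ontable(d)} = {on(a,g)}
  ∪ pre   = {on(a,g)} ∪ {holding(d)}
          = {holding(d), on(a,g)}

== RESULT ==
["holding(d)", "on(a,g)"]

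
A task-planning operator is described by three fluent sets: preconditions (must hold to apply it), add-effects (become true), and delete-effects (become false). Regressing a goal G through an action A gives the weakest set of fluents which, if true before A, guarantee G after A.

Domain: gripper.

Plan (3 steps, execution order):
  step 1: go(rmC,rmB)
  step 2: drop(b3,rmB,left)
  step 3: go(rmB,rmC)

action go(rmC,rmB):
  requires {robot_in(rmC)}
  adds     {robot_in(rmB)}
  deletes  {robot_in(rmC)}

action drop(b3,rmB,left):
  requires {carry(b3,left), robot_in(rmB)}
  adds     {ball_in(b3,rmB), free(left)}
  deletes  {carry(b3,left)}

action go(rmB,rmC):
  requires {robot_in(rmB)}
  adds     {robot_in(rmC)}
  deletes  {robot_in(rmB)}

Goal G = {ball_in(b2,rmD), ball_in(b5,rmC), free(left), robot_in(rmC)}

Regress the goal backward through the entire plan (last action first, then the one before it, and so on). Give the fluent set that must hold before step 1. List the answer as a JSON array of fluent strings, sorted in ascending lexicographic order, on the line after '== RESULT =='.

Work backward from the goal:
  through step 3 (go(rmB,rmC)): drop {robot_in(rmC)}, keep {ball_in(b2,rmD), ball_in(b5,rmC), free(left)}, require {robot_in(rmB)}
    → {ball_in(b2,rmD), ball_in(b5,rmC), free(left), robot_in(rmB)}
  through step 2 (drop(b3,rmB,left)): drop {free(left)}, keep {ball_in(b2,rmD), ball_in(b5,rmC), robot_in(rmB)}, require {carry(b3,left), robot_in(rmB)}
    → {ball_in(b2,rmD), ball_in(b5,rmC), carry(b3,left), robot_in(rmB)}
  through step 1 (go(rmC,rmB)): drop {robot_in(rmB)}, keep {ball_in(b2,rmD), ball_in(b5,rmC), carry(b3,left)}, require {robot_in(rmC)}
    → {ball_in(b2,rmD), ball_in(b5,rmC), carry(b3,left), robot_in(rmC)}

== RESULT ==
["ball_in(b2,rmD)", "ball_in(b5,rmC)", "carry(b3,left)", "robot_in(rmC)"]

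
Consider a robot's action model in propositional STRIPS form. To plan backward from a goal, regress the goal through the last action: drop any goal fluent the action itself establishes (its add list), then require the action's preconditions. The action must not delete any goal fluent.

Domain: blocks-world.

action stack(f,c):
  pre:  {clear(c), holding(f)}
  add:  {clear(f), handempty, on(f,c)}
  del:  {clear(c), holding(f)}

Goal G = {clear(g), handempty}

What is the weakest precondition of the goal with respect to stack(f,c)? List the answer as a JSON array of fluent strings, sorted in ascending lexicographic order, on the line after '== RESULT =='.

Regress:
  G ∩ del = {}  (empty — regression defined)
  G \ add = {clear(g), handempty} \ {clear(f), handempty, on(f,c)} = {clear(g)}
  ∪ pre   = {clear(g)} ∪ {clear(c), holding(f)}
          = {clear(c), clear(g), holding(f)}

== RESULT ==
["clear(c)", "clear(g)", "holding(f)"]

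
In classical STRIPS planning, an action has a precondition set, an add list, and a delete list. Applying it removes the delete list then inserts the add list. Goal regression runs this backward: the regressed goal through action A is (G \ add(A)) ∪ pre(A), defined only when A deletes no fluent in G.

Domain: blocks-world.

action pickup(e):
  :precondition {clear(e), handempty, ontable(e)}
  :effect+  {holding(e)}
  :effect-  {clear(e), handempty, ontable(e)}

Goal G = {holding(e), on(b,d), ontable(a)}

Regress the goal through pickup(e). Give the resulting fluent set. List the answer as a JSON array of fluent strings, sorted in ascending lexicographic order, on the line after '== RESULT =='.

Regress:
  G ∩ del = {}  (empty — regression defined)
  G \ add = {holding(e), on(b,d), ontable(a)} \ {holding(e)} = {on(b,d), ontable(a)}
  ∪ pre   = {on(b,d), ontable(a)} ∪ {clear(e), handempty, ontable(e)}
          = {clear(e), handempty, on(b,d), ontable(a), ontable(e)}

== RESULT ==
["clear(e)", "handempty", "on(b,d)", "ontable(a)", "ontable(e)"]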